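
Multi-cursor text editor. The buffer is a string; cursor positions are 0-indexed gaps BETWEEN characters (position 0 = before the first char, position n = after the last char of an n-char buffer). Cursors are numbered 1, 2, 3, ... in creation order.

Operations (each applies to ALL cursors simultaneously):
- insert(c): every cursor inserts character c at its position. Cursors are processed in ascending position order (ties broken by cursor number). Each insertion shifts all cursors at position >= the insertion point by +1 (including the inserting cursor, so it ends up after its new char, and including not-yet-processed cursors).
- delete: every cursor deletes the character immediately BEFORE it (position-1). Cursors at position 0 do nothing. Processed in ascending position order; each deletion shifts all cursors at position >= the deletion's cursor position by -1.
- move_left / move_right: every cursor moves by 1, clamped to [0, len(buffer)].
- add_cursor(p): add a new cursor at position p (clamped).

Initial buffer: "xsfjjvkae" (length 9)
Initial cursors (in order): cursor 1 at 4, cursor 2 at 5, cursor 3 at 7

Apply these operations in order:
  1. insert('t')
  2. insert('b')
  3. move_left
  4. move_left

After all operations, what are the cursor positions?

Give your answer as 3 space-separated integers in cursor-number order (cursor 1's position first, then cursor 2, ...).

Answer: 4 7 11

Derivation:
After op 1 (insert('t')): buffer="xsfjtjtvktae" (len 12), cursors c1@5 c2@7 c3@10, authorship ....1.2..3..
After op 2 (insert('b')): buffer="xsfjtbjtbvktbae" (len 15), cursors c1@6 c2@9 c3@13, authorship ....11.22..33..
After op 3 (move_left): buffer="xsfjtbjtbvktbae" (len 15), cursors c1@5 c2@8 c3@12, authorship ....11.22..33..
After op 4 (move_left): buffer="xsfjtbjtbvktbae" (len 15), cursors c1@4 c2@7 c3@11, authorship ....11.22..33..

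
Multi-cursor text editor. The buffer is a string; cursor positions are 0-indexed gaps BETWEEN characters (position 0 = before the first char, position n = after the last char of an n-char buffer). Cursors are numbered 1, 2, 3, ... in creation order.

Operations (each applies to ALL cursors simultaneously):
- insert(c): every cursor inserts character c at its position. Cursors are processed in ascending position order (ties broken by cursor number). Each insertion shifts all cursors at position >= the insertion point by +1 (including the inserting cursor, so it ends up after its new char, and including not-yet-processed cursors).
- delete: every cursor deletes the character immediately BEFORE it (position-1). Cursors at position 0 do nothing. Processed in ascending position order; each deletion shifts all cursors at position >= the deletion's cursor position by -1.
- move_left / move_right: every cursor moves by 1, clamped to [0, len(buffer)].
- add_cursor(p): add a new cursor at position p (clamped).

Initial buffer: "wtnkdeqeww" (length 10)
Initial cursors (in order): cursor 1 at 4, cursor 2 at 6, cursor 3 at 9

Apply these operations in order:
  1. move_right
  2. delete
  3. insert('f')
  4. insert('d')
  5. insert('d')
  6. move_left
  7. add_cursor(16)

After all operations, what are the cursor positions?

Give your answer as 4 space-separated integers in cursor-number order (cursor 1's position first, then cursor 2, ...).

After op 1 (move_right): buffer="wtnkdeqeww" (len 10), cursors c1@5 c2@7 c3@10, authorship ..........
After op 2 (delete): buffer="wtnkeew" (len 7), cursors c1@4 c2@5 c3@7, authorship .......
After op 3 (insert('f')): buffer="wtnkfefewf" (len 10), cursors c1@5 c2@7 c3@10, authorship ....1.2..3
After op 4 (insert('d')): buffer="wtnkfdefdewfd" (len 13), cursors c1@6 c2@9 c3@13, authorship ....11.22..33
After op 5 (insert('d')): buffer="wtnkfddefddewfdd" (len 16), cursors c1@7 c2@11 c3@16, authorship ....111.222..333
After op 6 (move_left): buffer="wtnkfddefddewfdd" (len 16), cursors c1@6 c2@10 c3@15, authorship ....111.222..333
After op 7 (add_cursor(16)): buffer="wtnkfddefddewfdd" (len 16), cursors c1@6 c2@10 c3@15 c4@16, authorship ....111.222..333

Answer: 6 10 15 16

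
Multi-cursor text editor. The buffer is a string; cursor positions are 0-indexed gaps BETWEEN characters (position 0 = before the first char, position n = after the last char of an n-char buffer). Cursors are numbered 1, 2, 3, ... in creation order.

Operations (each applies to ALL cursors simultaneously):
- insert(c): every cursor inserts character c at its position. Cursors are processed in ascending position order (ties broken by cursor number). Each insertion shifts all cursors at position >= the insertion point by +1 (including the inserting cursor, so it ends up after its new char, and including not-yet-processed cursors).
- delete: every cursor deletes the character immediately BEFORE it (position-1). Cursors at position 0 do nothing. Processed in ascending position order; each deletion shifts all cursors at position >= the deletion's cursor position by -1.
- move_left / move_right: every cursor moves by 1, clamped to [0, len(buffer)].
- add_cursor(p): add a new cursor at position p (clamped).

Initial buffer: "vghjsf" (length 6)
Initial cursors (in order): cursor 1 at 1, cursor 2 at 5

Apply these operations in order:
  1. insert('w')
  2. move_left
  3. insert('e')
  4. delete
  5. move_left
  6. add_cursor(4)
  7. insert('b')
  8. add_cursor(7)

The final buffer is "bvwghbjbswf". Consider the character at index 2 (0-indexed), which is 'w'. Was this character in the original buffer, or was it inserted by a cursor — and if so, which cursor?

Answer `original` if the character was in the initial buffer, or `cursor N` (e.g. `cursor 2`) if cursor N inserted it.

Answer: cursor 1

Derivation:
After op 1 (insert('w')): buffer="vwghjswf" (len 8), cursors c1@2 c2@7, authorship .1....2.
After op 2 (move_left): buffer="vwghjswf" (len 8), cursors c1@1 c2@6, authorship .1....2.
After op 3 (insert('e')): buffer="vewghjsewf" (len 10), cursors c1@2 c2@8, authorship .11....22.
After op 4 (delete): buffer="vwghjswf" (len 8), cursors c1@1 c2@6, authorship .1....2.
After op 5 (move_left): buffer="vwghjswf" (len 8), cursors c1@0 c2@5, authorship .1....2.
After op 6 (add_cursor(4)): buffer="vwghjswf" (len 8), cursors c1@0 c3@4 c2@5, authorship .1....2.
After op 7 (insert('b')): buffer="bvwghbjbswf" (len 11), cursors c1@1 c3@6 c2@8, authorship 1.1..3.2.2.
After op 8 (add_cursor(7)): buffer="bvwghbjbswf" (len 11), cursors c1@1 c3@6 c4@7 c2@8, authorship 1.1..3.2.2.
Authorship (.=original, N=cursor N): 1 . 1 . . 3 . 2 . 2 .
Index 2: author = 1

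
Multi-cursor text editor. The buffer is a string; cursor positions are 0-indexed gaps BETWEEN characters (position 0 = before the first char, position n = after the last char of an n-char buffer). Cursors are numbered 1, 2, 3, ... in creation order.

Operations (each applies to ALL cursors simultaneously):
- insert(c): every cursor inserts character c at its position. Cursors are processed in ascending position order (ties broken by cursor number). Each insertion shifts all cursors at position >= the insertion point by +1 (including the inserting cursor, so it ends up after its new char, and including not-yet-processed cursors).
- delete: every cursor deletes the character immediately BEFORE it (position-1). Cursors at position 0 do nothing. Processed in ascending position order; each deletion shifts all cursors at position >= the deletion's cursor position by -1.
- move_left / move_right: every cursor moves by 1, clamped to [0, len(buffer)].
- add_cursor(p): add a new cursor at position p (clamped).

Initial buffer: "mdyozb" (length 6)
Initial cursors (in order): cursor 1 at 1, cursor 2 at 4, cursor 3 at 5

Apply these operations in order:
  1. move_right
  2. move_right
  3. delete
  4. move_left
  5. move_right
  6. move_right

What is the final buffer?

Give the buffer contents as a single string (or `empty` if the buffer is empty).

Answer: mdo

Derivation:
After op 1 (move_right): buffer="mdyozb" (len 6), cursors c1@2 c2@5 c3@6, authorship ......
After op 2 (move_right): buffer="mdyozb" (len 6), cursors c1@3 c2@6 c3@6, authorship ......
After op 3 (delete): buffer="mdo" (len 3), cursors c1@2 c2@3 c3@3, authorship ...
After op 4 (move_left): buffer="mdo" (len 3), cursors c1@1 c2@2 c3@2, authorship ...
After op 5 (move_right): buffer="mdo" (len 3), cursors c1@2 c2@3 c3@3, authorship ...
After op 6 (move_right): buffer="mdo" (len 3), cursors c1@3 c2@3 c3@3, authorship ...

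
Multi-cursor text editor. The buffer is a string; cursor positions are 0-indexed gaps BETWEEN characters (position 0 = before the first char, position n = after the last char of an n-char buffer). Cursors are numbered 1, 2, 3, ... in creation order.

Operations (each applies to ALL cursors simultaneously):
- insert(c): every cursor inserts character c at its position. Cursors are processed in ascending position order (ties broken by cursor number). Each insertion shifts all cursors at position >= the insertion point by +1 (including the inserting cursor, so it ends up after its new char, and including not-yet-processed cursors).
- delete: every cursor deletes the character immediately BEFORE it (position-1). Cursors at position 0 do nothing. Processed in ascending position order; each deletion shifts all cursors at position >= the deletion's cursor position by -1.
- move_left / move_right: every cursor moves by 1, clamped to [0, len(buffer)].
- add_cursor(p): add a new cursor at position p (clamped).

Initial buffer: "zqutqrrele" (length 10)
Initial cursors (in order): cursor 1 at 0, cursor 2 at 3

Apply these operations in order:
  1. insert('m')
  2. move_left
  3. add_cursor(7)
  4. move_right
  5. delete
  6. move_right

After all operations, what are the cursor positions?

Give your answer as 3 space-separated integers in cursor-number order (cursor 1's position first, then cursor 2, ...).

After op 1 (insert('m')): buffer="mzqumtqrrele" (len 12), cursors c1@1 c2@5, authorship 1...2.......
After op 2 (move_left): buffer="mzqumtqrrele" (len 12), cursors c1@0 c2@4, authorship 1...2.......
After op 3 (add_cursor(7)): buffer="mzqumtqrrele" (len 12), cursors c1@0 c2@4 c3@7, authorship 1...2.......
After op 4 (move_right): buffer="mzqumtqrrele" (len 12), cursors c1@1 c2@5 c3@8, authorship 1...2.......
After op 5 (delete): buffer="zqutqrele" (len 9), cursors c1@0 c2@3 c3@5, authorship .........
After op 6 (move_right): buffer="zqutqrele" (len 9), cursors c1@1 c2@4 c3@6, authorship .........

Answer: 1 4 6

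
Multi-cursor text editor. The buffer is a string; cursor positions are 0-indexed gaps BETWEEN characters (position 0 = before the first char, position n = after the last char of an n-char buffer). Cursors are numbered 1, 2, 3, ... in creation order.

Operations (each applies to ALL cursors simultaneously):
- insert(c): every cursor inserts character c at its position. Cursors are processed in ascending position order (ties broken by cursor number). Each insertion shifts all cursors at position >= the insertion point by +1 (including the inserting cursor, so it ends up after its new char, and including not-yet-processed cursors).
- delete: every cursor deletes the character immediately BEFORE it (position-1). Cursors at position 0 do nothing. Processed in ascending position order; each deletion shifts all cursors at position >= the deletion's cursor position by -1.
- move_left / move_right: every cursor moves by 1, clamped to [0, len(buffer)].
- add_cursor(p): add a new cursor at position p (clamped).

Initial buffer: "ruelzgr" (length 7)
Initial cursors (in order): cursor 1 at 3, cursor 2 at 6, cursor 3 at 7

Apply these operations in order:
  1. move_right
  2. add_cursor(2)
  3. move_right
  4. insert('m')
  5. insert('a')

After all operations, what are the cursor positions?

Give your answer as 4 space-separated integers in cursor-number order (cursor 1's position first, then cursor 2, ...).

After op 1 (move_right): buffer="ruelzgr" (len 7), cursors c1@4 c2@7 c3@7, authorship .......
After op 2 (add_cursor(2)): buffer="ruelzgr" (len 7), cursors c4@2 c1@4 c2@7 c3@7, authorship .......
After op 3 (move_right): buffer="ruelzgr" (len 7), cursors c4@3 c1@5 c2@7 c3@7, authorship .......
After op 4 (insert('m')): buffer="ruemlzmgrmm" (len 11), cursors c4@4 c1@7 c2@11 c3@11, authorship ...4..1..23
After op 5 (insert('a')): buffer="ruemalzmagrmmaa" (len 15), cursors c4@5 c1@9 c2@15 c3@15, authorship ...44..11..2323

Answer: 9 15 15 5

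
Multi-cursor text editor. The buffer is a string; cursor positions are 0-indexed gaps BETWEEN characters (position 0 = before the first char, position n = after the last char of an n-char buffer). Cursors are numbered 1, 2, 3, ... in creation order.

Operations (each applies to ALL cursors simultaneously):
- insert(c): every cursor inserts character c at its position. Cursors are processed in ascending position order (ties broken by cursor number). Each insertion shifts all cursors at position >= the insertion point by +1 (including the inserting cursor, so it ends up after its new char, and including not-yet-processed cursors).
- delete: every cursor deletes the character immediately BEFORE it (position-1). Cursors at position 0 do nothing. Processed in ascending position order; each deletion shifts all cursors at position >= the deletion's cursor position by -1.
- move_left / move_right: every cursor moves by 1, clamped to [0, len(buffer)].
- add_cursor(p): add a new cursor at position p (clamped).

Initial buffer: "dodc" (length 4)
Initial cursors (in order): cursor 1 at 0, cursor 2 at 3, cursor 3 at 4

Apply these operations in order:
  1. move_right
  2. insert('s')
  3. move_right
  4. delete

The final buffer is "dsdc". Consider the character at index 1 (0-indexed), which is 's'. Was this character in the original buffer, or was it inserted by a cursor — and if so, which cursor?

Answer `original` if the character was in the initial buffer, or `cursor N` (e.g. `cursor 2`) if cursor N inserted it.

Answer: cursor 1

Derivation:
After op 1 (move_right): buffer="dodc" (len 4), cursors c1@1 c2@4 c3@4, authorship ....
After op 2 (insert('s')): buffer="dsodcss" (len 7), cursors c1@2 c2@7 c3@7, authorship .1...23
After op 3 (move_right): buffer="dsodcss" (len 7), cursors c1@3 c2@7 c3@7, authorship .1...23
After op 4 (delete): buffer="dsdc" (len 4), cursors c1@2 c2@4 c3@4, authorship .1..
Authorship (.=original, N=cursor N): . 1 . .
Index 1: author = 1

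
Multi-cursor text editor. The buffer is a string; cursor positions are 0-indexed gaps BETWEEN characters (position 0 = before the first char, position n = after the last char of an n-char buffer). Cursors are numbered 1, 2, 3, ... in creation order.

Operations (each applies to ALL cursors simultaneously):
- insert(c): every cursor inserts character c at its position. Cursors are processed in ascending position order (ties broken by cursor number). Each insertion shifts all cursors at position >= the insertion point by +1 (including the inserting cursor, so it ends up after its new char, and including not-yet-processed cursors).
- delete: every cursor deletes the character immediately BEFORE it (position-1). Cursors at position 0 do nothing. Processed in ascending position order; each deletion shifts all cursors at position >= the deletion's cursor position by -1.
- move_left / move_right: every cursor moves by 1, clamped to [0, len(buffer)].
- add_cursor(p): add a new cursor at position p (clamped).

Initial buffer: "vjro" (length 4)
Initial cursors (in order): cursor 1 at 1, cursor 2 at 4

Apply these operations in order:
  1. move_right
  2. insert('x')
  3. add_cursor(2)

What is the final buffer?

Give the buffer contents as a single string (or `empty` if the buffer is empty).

After op 1 (move_right): buffer="vjro" (len 4), cursors c1@2 c2@4, authorship ....
After op 2 (insert('x')): buffer="vjxrox" (len 6), cursors c1@3 c2@6, authorship ..1..2
After op 3 (add_cursor(2)): buffer="vjxrox" (len 6), cursors c3@2 c1@3 c2@6, authorship ..1..2

Answer: vjxrox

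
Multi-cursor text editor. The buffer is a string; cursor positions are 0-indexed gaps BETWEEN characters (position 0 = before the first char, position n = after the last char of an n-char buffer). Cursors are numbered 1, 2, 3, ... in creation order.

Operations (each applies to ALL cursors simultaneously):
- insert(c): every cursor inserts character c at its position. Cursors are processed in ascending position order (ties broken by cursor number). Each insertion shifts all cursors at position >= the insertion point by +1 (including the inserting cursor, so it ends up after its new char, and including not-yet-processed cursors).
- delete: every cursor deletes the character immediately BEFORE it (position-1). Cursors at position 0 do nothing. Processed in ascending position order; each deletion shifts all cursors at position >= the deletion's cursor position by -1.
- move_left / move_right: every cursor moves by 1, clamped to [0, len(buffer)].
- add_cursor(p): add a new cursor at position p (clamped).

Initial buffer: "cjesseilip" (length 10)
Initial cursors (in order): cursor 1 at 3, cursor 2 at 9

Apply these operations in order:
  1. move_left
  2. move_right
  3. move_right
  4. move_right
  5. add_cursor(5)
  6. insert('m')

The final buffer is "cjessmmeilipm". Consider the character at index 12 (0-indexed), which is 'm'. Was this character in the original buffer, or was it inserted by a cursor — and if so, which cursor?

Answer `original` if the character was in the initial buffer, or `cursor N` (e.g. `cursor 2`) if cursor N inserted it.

Answer: cursor 2

Derivation:
After op 1 (move_left): buffer="cjesseilip" (len 10), cursors c1@2 c2@8, authorship ..........
After op 2 (move_right): buffer="cjesseilip" (len 10), cursors c1@3 c2@9, authorship ..........
After op 3 (move_right): buffer="cjesseilip" (len 10), cursors c1@4 c2@10, authorship ..........
After op 4 (move_right): buffer="cjesseilip" (len 10), cursors c1@5 c2@10, authorship ..........
After op 5 (add_cursor(5)): buffer="cjesseilip" (len 10), cursors c1@5 c3@5 c2@10, authorship ..........
After op 6 (insert('m')): buffer="cjessmmeilipm" (len 13), cursors c1@7 c3@7 c2@13, authorship .....13.....2
Authorship (.=original, N=cursor N): . . . . . 1 3 . . . . . 2
Index 12: author = 2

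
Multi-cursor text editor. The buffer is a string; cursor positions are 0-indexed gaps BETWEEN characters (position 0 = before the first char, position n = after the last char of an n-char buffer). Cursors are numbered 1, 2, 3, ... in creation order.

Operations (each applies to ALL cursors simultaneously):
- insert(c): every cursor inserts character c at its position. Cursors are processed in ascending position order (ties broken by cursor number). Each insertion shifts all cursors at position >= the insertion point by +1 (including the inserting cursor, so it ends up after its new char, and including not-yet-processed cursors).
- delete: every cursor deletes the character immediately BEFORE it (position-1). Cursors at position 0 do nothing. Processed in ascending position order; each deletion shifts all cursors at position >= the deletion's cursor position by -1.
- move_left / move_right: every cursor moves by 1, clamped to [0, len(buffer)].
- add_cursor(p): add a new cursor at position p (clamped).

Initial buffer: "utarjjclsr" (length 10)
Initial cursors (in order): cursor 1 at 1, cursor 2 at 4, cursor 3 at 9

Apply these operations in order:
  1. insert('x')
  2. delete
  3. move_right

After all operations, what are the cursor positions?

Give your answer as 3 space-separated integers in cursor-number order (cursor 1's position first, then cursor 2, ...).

Answer: 2 5 10

Derivation:
After op 1 (insert('x')): buffer="uxtarxjjclsxr" (len 13), cursors c1@2 c2@6 c3@12, authorship .1...2.....3.
After op 2 (delete): buffer="utarjjclsr" (len 10), cursors c1@1 c2@4 c3@9, authorship ..........
After op 3 (move_right): buffer="utarjjclsr" (len 10), cursors c1@2 c2@5 c3@10, authorship ..........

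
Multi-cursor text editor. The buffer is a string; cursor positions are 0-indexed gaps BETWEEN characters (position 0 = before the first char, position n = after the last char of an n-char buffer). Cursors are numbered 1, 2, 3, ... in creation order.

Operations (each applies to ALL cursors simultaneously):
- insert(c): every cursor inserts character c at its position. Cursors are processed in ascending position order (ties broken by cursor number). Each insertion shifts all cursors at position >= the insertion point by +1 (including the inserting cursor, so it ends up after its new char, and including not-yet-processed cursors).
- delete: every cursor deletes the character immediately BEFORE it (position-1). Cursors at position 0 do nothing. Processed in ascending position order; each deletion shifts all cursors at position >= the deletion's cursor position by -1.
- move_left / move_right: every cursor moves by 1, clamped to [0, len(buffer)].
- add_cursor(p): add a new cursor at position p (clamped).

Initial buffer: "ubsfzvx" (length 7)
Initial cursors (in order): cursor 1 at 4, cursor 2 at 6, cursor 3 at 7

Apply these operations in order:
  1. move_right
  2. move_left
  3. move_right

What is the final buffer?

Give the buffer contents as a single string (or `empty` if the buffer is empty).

After op 1 (move_right): buffer="ubsfzvx" (len 7), cursors c1@5 c2@7 c3@7, authorship .......
After op 2 (move_left): buffer="ubsfzvx" (len 7), cursors c1@4 c2@6 c3@6, authorship .......
After op 3 (move_right): buffer="ubsfzvx" (len 7), cursors c1@5 c2@7 c3@7, authorship .......

Answer: ubsfzvx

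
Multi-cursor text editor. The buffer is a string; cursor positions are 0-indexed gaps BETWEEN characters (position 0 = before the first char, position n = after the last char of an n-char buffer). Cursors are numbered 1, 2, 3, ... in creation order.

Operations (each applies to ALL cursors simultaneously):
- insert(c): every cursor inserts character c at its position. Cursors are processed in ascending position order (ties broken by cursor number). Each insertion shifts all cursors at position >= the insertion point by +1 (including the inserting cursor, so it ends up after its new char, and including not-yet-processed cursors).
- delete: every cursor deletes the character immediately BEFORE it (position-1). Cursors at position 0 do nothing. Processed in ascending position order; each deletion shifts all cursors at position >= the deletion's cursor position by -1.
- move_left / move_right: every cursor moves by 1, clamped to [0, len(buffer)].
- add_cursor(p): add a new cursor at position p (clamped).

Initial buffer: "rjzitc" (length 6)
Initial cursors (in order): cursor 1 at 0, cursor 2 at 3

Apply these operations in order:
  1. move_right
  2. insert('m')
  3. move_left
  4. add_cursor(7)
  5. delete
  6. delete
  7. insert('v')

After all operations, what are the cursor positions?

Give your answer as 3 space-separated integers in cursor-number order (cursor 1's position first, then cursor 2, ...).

Answer: 1 5 5

Derivation:
After op 1 (move_right): buffer="rjzitc" (len 6), cursors c1@1 c2@4, authorship ......
After op 2 (insert('m')): buffer="rmjzimtc" (len 8), cursors c1@2 c2@6, authorship .1...2..
After op 3 (move_left): buffer="rmjzimtc" (len 8), cursors c1@1 c2@5, authorship .1...2..
After op 4 (add_cursor(7)): buffer="rmjzimtc" (len 8), cursors c1@1 c2@5 c3@7, authorship .1...2..
After op 5 (delete): buffer="mjzmc" (len 5), cursors c1@0 c2@3 c3@4, authorship 1..2.
After op 6 (delete): buffer="mjc" (len 3), cursors c1@0 c2@2 c3@2, authorship 1..
After op 7 (insert('v')): buffer="vmjvvc" (len 6), cursors c1@1 c2@5 c3@5, authorship 11.23.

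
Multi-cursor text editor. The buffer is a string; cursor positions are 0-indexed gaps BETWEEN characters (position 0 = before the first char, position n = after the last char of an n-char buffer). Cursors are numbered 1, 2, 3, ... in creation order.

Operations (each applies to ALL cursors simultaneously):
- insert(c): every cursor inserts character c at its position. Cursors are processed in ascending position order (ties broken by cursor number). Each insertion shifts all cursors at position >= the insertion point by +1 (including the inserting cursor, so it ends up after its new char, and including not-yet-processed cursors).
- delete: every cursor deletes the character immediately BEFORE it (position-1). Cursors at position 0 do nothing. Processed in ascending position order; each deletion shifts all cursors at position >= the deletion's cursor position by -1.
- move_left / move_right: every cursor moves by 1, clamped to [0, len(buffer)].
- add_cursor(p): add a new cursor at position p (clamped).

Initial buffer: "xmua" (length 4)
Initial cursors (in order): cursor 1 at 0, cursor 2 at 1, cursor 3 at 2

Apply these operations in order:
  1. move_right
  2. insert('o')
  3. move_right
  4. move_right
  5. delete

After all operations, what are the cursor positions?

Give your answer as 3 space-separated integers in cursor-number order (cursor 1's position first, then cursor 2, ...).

Answer: 3 4 4

Derivation:
After op 1 (move_right): buffer="xmua" (len 4), cursors c1@1 c2@2 c3@3, authorship ....
After op 2 (insert('o')): buffer="xomouoa" (len 7), cursors c1@2 c2@4 c3@6, authorship .1.2.3.
After op 3 (move_right): buffer="xomouoa" (len 7), cursors c1@3 c2@5 c3@7, authorship .1.2.3.
After op 4 (move_right): buffer="xomouoa" (len 7), cursors c1@4 c2@6 c3@7, authorship .1.2.3.
After op 5 (delete): buffer="xomu" (len 4), cursors c1@3 c2@4 c3@4, authorship .1..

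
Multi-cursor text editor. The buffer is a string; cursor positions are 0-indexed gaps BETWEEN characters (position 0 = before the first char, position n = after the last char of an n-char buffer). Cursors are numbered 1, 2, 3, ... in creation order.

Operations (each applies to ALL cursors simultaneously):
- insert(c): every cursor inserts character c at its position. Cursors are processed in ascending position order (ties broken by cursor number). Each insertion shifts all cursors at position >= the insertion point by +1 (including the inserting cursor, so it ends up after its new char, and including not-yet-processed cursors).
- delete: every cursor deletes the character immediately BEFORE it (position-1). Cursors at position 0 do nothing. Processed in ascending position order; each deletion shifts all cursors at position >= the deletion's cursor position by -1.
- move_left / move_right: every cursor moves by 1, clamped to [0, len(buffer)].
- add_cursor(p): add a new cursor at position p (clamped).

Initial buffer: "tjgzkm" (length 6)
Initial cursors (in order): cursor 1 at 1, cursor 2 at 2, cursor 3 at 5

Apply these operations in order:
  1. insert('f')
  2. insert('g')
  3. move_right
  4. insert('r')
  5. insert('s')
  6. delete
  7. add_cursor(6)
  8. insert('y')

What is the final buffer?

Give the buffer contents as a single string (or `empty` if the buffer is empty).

After op 1 (insert('f')): buffer="tfjfgzkfm" (len 9), cursors c1@2 c2@4 c3@8, authorship .1.2...3.
After op 2 (insert('g')): buffer="tfgjfggzkfgm" (len 12), cursors c1@3 c2@6 c3@11, authorship .11.22...33.
After op 3 (move_right): buffer="tfgjfggzkfgm" (len 12), cursors c1@4 c2@7 c3@12, authorship .11.22...33.
After op 4 (insert('r')): buffer="tfgjrfggrzkfgmr" (len 15), cursors c1@5 c2@9 c3@15, authorship .11.122.2..33.3
After op 5 (insert('s')): buffer="tfgjrsfggrszkfgmrs" (len 18), cursors c1@6 c2@11 c3@18, authorship .11.1122.22..33.33
After op 6 (delete): buffer="tfgjrfggrzkfgmr" (len 15), cursors c1@5 c2@9 c3@15, authorship .11.122.2..33.3
After op 7 (add_cursor(6)): buffer="tfgjrfggrzkfgmr" (len 15), cursors c1@5 c4@6 c2@9 c3@15, authorship .11.122.2..33.3
After op 8 (insert('y')): buffer="tfgjryfyggryzkfgmry" (len 19), cursors c1@6 c4@8 c2@12 c3@19, authorship .11.11242.22..33.33

Answer: tfgjryfyggryzkfgmry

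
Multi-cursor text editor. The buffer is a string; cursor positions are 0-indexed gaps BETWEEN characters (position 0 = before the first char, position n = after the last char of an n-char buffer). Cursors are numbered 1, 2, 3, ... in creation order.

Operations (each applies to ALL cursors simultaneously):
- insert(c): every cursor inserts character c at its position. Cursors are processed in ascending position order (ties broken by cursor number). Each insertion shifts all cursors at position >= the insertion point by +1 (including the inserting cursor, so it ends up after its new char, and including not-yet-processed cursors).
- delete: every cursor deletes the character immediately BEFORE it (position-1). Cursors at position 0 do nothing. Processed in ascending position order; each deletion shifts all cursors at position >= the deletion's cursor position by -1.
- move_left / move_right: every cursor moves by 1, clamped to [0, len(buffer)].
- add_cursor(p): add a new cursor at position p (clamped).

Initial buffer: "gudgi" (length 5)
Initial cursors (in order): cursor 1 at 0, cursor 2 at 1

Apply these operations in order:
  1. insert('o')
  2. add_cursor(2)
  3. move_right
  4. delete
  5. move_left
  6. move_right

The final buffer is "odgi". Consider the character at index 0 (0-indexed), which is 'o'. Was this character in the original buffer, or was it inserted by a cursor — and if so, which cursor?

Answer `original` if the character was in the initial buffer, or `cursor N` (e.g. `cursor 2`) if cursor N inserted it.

Answer: cursor 1

Derivation:
After op 1 (insert('o')): buffer="ogoudgi" (len 7), cursors c1@1 c2@3, authorship 1.2....
After op 2 (add_cursor(2)): buffer="ogoudgi" (len 7), cursors c1@1 c3@2 c2@3, authorship 1.2....
After op 3 (move_right): buffer="ogoudgi" (len 7), cursors c1@2 c3@3 c2@4, authorship 1.2....
After op 4 (delete): buffer="odgi" (len 4), cursors c1@1 c2@1 c3@1, authorship 1...
After op 5 (move_left): buffer="odgi" (len 4), cursors c1@0 c2@0 c3@0, authorship 1...
After op 6 (move_right): buffer="odgi" (len 4), cursors c1@1 c2@1 c3@1, authorship 1...
Authorship (.=original, N=cursor N): 1 . . .
Index 0: author = 1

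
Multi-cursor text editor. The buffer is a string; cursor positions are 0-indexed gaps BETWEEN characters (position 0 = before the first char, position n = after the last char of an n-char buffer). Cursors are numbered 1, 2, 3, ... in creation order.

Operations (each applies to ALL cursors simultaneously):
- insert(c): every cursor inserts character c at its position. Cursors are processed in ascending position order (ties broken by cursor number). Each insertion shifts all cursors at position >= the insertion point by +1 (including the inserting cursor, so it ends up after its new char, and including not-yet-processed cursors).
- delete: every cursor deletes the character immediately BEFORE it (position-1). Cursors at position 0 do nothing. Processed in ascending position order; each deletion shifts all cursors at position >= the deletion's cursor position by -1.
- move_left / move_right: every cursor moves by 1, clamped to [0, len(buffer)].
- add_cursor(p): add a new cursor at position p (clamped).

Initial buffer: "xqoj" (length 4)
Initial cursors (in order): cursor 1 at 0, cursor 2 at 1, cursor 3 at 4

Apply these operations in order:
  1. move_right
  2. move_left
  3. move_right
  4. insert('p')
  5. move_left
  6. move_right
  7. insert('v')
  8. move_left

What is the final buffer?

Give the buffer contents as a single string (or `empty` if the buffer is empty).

Answer: xpvqpvojpv

Derivation:
After op 1 (move_right): buffer="xqoj" (len 4), cursors c1@1 c2@2 c3@4, authorship ....
After op 2 (move_left): buffer="xqoj" (len 4), cursors c1@0 c2@1 c3@3, authorship ....
After op 3 (move_right): buffer="xqoj" (len 4), cursors c1@1 c2@2 c3@4, authorship ....
After op 4 (insert('p')): buffer="xpqpojp" (len 7), cursors c1@2 c2@4 c3@7, authorship .1.2..3
After op 5 (move_left): buffer="xpqpojp" (len 7), cursors c1@1 c2@3 c3@6, authorship .1.2..3
After op 6 (move_right): buffer="xpqpojp" (len 7), cursors c1@2 c2@4 c3@7, authorship .1.2..3
After op 7 (insert('v')): buffer="xpvqpvojpv" (len 10), cursors c1@3 c2@6 c3@10, authorship .11.22..33
After op 8 (move_left): buffer="xpvqpvojpv" (len 10), cursors c1@2 c2@5 c3@9, authorship .11.22..33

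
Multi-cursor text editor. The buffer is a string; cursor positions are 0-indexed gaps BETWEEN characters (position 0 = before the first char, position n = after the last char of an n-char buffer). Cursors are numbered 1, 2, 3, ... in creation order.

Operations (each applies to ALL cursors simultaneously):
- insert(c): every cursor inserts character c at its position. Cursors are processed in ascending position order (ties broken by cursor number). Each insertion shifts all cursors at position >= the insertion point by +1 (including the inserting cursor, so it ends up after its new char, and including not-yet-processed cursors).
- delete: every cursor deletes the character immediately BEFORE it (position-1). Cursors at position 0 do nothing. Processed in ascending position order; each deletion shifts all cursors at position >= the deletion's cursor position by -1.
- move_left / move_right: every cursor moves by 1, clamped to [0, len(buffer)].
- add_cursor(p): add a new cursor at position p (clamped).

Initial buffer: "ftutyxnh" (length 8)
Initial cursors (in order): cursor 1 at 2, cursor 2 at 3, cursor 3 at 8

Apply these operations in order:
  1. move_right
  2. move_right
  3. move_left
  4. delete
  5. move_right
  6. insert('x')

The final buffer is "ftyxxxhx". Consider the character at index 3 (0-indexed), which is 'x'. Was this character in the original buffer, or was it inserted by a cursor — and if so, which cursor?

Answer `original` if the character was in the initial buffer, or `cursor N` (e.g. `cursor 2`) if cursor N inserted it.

Answer: cursor 1

Derivation:
After op 1 (move_right): buffer="ftutyxnh" (len 8), cursors c1@3 c2@4 c3@8, authorship ........
After op 2 (move_right): buffer="ftutyxnh" (len 8), cursors c1@4 c2@5 c3@8, authorship ........
After op 3 (move_left): buffer="ftutyxnh" (len 8), cursors c1@3 c2@4 c3@7, authorship ........
After op 4 (delete): buffer="ftyxh" (len 5), cursors c1@2 c2@2 c3@4, authorship .....
After op 5 (move_right): buffer="ftyxh" (len 5), cursors c1@3 c2@3 c3@5, authorship .....
After op 6 (insert('x')): buffer="ftyxxxhx" (len 8), cursors c1@5 c2@5 c3@8, authorship ...12..3
Authorship (.=original, N=cursor N): . . . 1 2 . . 3
Index 3: author = 1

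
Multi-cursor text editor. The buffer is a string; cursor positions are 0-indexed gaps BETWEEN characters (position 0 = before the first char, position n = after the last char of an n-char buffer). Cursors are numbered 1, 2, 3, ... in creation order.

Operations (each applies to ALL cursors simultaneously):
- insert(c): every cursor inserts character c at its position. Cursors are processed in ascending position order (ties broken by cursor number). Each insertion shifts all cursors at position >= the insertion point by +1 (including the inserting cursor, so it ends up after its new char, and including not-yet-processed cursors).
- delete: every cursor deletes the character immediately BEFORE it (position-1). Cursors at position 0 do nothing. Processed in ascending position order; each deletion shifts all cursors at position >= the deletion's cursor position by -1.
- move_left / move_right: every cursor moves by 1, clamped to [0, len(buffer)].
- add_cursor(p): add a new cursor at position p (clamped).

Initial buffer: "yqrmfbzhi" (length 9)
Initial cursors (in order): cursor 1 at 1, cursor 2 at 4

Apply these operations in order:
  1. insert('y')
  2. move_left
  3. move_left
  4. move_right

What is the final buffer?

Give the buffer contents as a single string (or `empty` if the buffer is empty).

Answer: yyqrmyfbzhi

Derivation:
After op 1 (insert('y')): buffer="yyqrmyfbzhi" (len 11), cursors c1@2 c2@6, authorship .1...2.....
After op 2 (move_left): buffer="yyqrmyfbzhi" (len 11), cursors c1@1 c2@5, authorship .1...2.....
After op 3 (move_left): buffer="yyqrmyfbzhi" (len 11), cursors c1@0 c2@4, authorship .1...2.....
After op 4 (move_right): buffer="yyqrmyfbzhi" (len 11), cursors c1@1 c2@5, authorship .1...2.....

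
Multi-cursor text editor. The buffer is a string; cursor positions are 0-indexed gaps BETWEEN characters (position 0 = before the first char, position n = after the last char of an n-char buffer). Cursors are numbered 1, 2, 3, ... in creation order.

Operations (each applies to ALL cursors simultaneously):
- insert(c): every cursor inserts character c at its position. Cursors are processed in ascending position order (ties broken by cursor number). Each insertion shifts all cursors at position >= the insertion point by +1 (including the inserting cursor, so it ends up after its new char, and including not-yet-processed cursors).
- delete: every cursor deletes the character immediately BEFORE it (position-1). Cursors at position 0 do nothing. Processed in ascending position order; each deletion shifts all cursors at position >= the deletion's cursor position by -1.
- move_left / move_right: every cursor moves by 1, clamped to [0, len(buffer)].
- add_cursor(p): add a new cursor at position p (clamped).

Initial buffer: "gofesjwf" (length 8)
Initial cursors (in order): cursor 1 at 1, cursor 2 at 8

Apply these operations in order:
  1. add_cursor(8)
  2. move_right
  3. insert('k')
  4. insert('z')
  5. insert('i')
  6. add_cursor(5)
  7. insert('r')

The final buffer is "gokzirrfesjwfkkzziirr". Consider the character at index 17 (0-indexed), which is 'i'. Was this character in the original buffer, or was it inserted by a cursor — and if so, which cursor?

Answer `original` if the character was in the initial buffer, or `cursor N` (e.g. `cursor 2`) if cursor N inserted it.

Answer: cursor 2

Derivation:
After op 1 (add_cursor(8)): buffer="gofesjwf" (len 8), cursors c1@1 c2@8 c3@8, authorship ........
After op 2 (move_right): buffer="gofesjwf" (len 8), cursors c1@2 c2@8 c3@8, authorship ........
After op 3 (insert('k')): buffer="gokfesjwfkk" (len 11), cursors c1@3 c2@11 c3@11, authorship ..1......23
After op 4 (insert('z')): buffer="gokzfesjwfkkzz" (len 14), cursors c1@4 c2@14 c3@14, authorship ..11......2323
After op 5 (insert('i')): buffer="gokzifesjwfkkzzii" (len 17), cursors c1@5 c2@17 c3@17, authorship ..111......232323
After op 6 (add_cursor(5)): buffer="gokzifesjwfkkzzii" (len 17), cursors c1@5 c4@5 c2@17 c3@17, authorship ..111......232323
After op 7 (insert('r')): buffer="gokzirrfesjwfkkzziirr" (len 21), cursors c1@7 c4@7 c2@21 c3@21, authorship ..11114......23232323
Authorship (.=original, N=cursor N): . . 1 1 1 1 4 . . . . . . 2 3 2 3 2 3 2 3
Index 17: author = 2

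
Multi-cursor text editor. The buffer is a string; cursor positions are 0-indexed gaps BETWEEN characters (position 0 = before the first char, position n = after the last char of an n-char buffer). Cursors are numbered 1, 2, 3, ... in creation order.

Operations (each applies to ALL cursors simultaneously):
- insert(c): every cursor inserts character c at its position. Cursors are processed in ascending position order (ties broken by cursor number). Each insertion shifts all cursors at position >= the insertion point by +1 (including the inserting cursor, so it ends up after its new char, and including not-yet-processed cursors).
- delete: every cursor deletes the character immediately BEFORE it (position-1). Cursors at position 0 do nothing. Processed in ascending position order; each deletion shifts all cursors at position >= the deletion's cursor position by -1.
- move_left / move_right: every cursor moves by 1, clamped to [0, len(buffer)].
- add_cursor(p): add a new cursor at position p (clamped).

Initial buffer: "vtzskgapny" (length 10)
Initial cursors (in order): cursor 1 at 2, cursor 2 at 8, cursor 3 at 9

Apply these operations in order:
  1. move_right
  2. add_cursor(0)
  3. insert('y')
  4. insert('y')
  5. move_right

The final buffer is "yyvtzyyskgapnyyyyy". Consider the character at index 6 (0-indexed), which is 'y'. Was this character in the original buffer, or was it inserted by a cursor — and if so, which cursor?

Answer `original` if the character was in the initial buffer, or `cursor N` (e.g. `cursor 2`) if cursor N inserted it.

After op 1 (move_right): buffer="vtzskgapny" (len 10), cursors c1@3 c2@9 c3@10, authorship ..........
After op 2 (add_cursor(0)): buffer="vtzskgapny" (len 10), cursors c4@0 c1@3 c2@9 c3@10, authorship ..........
After op 3 (insert('y')): buffer="yvtzyskgapnyyy" (len 14), cursors c4@1 c1@5 c2@12 c3@14, authorship 4...1......2.3
After op 4 (insert('y')): buffer="yyvtzyyskgapnyyyyy" (len 18), cursors c4@2 c1@7 c2@15 c3@18, authorship 44...11......22.33
After op 5 (move_right): buffer="yyvtzyyskgapnyyyyy" (len 18), cursors c4@3 c1@8 c2@16 c3@18, authorship 44...11......22.33
Authorship (.=original, N=cursor N): 4 4 . . . 1 1 . . . . . . 2 2 . 3 3
Index 6: author = 1

Answer: cursor 1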